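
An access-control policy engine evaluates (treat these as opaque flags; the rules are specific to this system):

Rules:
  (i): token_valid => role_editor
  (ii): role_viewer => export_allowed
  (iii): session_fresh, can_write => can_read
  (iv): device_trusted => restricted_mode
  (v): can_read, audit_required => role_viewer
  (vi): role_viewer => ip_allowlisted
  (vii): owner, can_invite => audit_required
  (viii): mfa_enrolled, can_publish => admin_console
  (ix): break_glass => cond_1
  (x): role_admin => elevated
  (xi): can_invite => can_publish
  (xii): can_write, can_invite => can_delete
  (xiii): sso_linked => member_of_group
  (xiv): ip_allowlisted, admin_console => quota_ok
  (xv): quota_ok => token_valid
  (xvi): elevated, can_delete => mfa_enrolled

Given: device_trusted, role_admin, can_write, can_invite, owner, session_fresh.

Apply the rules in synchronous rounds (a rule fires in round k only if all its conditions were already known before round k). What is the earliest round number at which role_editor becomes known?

Round 1: (iii) [session_fresh, can_write => can_read]; (iv) [device_trusted => restricted_mode]; (vii) [owner, can_invite => audit_required]; (x) [role_admin => elevated]; (xi) [can_invite => can_publish]; (xii) [can_write, can_invite => can_delete]. New: can_read, restricted_mode, audit_required, elevated, can_publish, can_delete.
Round 2: (v) [can_read, audit_required => role_viewer]; (xvi) [elevated, can_delete => mfa_enrolled]. New: role_viewer, mfa_enrolled.
Round 3: (ii) [role_viewer => export_allowed]; (vi) [role_viewer => ip_allowlisted]; (viii) [mfa_enrolled, can_publish => admin_console]. New: export_allowed, ip_allowlisted, admin_console.
Round 4: (xiv) [ip_allowlisted, admin_console => quota_ok]. New: quota_ok.
Round 5: (xv) [quota_ok => token_valid]. New: token_valid.
Round 6: (i) [token_valid => role_editor]. New: role_editor.
role_editor first appears in round 6.

6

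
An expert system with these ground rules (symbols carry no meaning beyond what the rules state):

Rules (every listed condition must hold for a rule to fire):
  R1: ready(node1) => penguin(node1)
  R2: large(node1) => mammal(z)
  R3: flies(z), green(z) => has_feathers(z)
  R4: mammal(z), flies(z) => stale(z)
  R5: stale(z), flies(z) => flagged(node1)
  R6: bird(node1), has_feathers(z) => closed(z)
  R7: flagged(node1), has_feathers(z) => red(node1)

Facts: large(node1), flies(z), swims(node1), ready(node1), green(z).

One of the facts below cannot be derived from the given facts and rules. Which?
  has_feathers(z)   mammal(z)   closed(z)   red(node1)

Round 1: R1 [ready(node1) => penguin(node1)]; R2 [large(node1) => mammal(z)]; R3 [flies(z), green(z) => has_feathers(z)]. New: penguin(node1), mammal(z), has_feathers(z).
Round 2: R4 [mammal(z), flies(z) => stale(z)]. New: stale(z).
Round 3: R5 [stale(z), flies(z) => flagged(node1)]. New: flagged(node1).
Round 4: R7 [flagged(node1), has_feathers(z) => red(node1)]. New: red(node1).
Derived: has_feathers(z) (round 1), mammal(z) (round 1), red(node1) (round 4). closed(z) never appears in any round.

closed(z)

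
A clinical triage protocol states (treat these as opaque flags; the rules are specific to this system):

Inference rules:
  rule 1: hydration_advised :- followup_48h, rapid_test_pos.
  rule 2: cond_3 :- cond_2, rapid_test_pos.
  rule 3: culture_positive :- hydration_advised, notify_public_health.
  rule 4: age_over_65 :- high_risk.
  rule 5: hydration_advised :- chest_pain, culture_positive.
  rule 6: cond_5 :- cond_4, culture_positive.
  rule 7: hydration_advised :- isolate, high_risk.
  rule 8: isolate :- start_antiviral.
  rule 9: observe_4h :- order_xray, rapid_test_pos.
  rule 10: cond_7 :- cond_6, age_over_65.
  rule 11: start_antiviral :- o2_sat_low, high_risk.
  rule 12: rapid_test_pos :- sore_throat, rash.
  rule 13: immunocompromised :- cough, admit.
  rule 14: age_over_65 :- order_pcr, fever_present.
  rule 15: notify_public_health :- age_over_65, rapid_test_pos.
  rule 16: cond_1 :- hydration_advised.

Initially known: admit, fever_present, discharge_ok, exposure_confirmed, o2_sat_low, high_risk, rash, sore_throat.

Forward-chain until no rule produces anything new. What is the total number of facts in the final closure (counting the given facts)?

[1] rule 4 [age_over_65 :- high_risk.]; rule 11 [start_antiviral :- o2_sat_low, high_risk.]; rule 12 [rapid_test_pos :- sore_throat, rash.]. ⇒ new: age_over_65, start_antiviral, rapid_test_pos.
[2] rule 8 [isolate :- start_antiviral.]; rule 15 [notify_public_health :- age_over_65, rapid_test_pos.]. ⇒ new: isolate, notify_public_health.
[3] rule 7 [hydration_advised :- isolate, high_risk.]. ⇒ new: hydration_advised.
[4] rule 3 [culture_positive :- hydration_advised, notify_public_health.]; rule 16 [cond_1 :- hydration_advised.]. ⇒ new: culture_positive, cond_1.
Closure: {admit, age_over_65, cond_1, culture_positive, discharge_ok, exposure_confirmed, fever_present, high_risk, hydration_advised, isolate, notify_public_health, o2_sat_low, rapid_test_pos, rash, sore_throat, start_antiviral} — 16 facts.

16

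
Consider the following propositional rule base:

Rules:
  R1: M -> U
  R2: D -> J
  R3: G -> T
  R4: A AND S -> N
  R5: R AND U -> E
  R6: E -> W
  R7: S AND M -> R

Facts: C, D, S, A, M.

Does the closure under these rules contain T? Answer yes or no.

no

Round 1 fires R1, R2, R4, R7, giving U, J, N, R.
Round 2 fires R5, giving E.
Round 3 fires R6, giving W.
Fixed point reached. T is concluded only by R3; R3 needs G (never derived).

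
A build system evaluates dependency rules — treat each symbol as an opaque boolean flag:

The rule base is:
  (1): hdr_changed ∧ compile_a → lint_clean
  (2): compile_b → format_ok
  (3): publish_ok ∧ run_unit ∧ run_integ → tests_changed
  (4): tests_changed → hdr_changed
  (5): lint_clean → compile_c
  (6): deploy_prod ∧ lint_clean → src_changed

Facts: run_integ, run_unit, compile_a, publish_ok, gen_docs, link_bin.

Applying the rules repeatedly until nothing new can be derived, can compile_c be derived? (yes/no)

Round 1: (3) [publish_ok ∧ run_unit ∧ run_integ → tests_changed]. Adds tests_changed.
Round 2: (4) [tests_changed → hdr_changed]. Adds hdr_changed.
Round 3: (1) [hdr_changed ∧ compile_a → lint_clean]. Adds lint_clean.
Round 4: (5) [lint_clean → compile_c]. Adds compile_c.
compile_c appears in round 4, so it is derivable.

yes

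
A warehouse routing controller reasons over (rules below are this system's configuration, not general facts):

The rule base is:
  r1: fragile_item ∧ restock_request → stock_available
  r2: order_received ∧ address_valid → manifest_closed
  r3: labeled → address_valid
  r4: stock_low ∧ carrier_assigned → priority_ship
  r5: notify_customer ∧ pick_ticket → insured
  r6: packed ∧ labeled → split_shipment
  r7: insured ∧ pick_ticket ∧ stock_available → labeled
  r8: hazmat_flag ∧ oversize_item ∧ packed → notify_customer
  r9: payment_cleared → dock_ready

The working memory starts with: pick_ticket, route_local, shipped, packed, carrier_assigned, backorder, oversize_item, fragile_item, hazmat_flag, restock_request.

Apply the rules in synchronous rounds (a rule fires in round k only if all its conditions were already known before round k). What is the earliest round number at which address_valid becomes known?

4

Round 1 fires r1, r8, giving stock_available, notify_customer.
Round 2 fires r5, giving insured.
Round 3 fires r7, giving labeled.
Round 4 fires r3, r6, giving address_valid, split_shipment.
address_valid first appears in round 4.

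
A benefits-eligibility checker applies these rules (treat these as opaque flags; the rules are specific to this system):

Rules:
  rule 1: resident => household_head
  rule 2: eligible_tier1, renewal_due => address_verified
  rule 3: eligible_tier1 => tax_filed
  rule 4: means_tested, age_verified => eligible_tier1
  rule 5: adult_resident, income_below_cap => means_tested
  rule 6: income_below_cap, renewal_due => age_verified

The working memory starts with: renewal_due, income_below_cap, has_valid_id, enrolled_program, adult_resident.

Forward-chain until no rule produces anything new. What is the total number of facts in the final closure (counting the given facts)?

10

Round 1: rule 5 [adult_resident, income_below_cap => means_tested]; rule 6 [income_below_cap, renewal_due => age_verified]. Adds means_tested, age_verified.
Round 2: rule 4 [means_tested, age_verified => eligible_tier1]. Adds eligible_tier1.
Round 3: rule 2 [eligible_tier1, renewal_due => address_verified]; rule 3 [eligible_tier1 => tax_filed]. Adds address_verified, tax_filed.
Closure: {address_verified, adult_resident, age_verified, eligible_tier1, enrolled_program, has_valid_id, income_below_cap, means_tested, renewal_due, tax_filed} — 10 facts.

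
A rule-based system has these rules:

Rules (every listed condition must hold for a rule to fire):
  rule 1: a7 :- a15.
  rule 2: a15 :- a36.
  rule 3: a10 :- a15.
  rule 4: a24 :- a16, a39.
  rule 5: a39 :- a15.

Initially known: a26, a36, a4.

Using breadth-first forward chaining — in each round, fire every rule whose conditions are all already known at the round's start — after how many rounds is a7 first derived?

2

Round 1 — rule 2, derive a15.
Round 2 — rule 1, rule 3, rule 5, derive a7, a10, a39.
a7 first appears in round 2.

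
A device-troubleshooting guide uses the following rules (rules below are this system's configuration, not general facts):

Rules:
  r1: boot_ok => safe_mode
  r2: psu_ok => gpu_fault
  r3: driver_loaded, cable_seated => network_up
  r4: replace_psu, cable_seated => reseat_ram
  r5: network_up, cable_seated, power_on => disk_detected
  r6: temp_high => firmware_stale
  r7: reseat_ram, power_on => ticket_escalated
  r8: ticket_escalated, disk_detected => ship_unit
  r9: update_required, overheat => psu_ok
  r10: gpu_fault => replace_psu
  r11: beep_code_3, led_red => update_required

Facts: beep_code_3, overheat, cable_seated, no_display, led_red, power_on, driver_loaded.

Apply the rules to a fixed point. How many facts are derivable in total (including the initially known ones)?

16

Round 1 — r3, r11, derive network_up, update_required.
Round 2 — r5, r9, derive disk_detected, psu_ok.
Round 3 — r2, derive gpu_fault.
Round 4 — r10, derive replace_psu.
Round 5 — r4, derive reseat_ram.
Round 6 — r7, derive ticket_escalated.
Round 7 — r8, derive ship_unit.
Closure: {beep_code_3, cable_seated, disk_detected, driver_loaded, gpu_fault, led_red, network_up, no_display, overheat, power_on, psu_ok, replace_psu, reseat_ram, ship_unit, ticket_escalated, update_required} — 16 facts.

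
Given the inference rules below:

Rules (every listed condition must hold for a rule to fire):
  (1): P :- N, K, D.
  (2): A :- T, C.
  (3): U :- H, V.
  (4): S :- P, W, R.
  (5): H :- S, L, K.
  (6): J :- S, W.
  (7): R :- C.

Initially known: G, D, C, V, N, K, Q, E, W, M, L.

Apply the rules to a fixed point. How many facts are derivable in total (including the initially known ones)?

Round 1: (1) [P :- N, K, D.]; (7) [R :- C.]. New: P, R.
Round 2: (4) [S :- P, W, R.]. New: S.
Round 3: (5) [H :- S, L, K.]; (6) [J :- S, W.]. New: H, J.
Round 4: (3) [U :- H, V.]. New: U.
Closure: {C, D, E, G, H, J, K, L, M, N, P, Q, R, S, U, V, W} — 17 facts.

17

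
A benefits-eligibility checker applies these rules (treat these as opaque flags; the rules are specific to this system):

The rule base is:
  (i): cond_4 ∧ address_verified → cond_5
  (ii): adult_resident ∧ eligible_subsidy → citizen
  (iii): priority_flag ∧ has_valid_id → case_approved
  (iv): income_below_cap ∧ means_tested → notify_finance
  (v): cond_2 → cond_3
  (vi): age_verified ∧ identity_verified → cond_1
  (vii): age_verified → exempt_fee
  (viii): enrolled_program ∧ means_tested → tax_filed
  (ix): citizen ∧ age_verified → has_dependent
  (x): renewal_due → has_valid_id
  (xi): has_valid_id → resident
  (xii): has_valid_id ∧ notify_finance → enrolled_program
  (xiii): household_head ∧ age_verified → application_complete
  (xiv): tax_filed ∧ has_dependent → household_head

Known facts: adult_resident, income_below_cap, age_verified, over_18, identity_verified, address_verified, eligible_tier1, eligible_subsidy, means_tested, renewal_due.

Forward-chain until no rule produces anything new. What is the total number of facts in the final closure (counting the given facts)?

21

Round 1: (ii) [adult_resident ∧ eligible_subsidy → citizen]; (iv) [income_below_cap ∧ means_tested → notify_finance]; (vi) [age_verified ∧ identity_verified → cond_1]; (vii) [age_verified → exempt_fee]; (x) [renewal_due → has_valid_id]. Adds citizen, notify_finance, cond_1, exempt_fee, has_valid_id.
Round 2: (ix) [citizen ∧ age_verified → has_dependent]; (xi) [has_valid_id → resident]; (xii) [has_valid_id ∧ notify_finance → enrolled_program]. Adds has_dependent, resident, enrolled_program.
Round 3: (viii) [enrolled_program ∧ means_tested → tax_filed]. Adds tax_filed.
Round 4: (xiv) [tax_filed ∧ has_dependent → household_head]. Adds household_head.
Round 5: (xiii) [household_head ∧ age_verified → application_complete]. Adds application_complete.
Closure: {address_verified, adult_resident, age_verified, application_complete, citizen, cond_1, eligible_subsidy, eligible_tier1, enrolled_program, exempt_fee, has_dependent, has_valid_id, household_head, identity_verified, income_below_cap, means_tested, notify_finance, over_18, renewal_due, resident, tax_filed} — 21 facts.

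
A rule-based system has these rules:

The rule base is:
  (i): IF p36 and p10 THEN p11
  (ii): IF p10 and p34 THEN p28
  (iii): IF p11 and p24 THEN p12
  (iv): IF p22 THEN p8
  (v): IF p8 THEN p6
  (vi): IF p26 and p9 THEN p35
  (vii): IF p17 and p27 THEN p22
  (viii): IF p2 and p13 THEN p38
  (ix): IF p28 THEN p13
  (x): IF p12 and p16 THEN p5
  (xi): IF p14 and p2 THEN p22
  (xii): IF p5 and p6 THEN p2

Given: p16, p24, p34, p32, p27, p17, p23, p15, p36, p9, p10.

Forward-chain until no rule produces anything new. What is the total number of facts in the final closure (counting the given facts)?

Round 1: (i) [IF p36 and p10 THEN p11]; (ii) [IF p10 and p34 THEN p28]; (vii) [IF p17 and p27 THEN p22]. New: p11, p28, p22.
Round 2: (iii) [IF p11 and p24 THEN p12]; (iv) [IF p22 THEN p8]; (ix) [IF p28 THEN p13]. New: p12, p8, p13.
Round 3: (v) [IF p8 THEN p6]; (x) [IF p12 and p16 THEN p5]. New: p6, p5.
Round 4: (xii) [IF p5 and p6 THEN p2]. New: p2.
Round 5: (viii) [IF p2 and p13 THEN p38]. New: p38.
Closure: {p10, p11, p12, p13, p15, p16, p17, p2, p22, p23, p24, p27, p28, p32, p34, p36, p38, p5, p6, p8, p9} — 21 facts.

21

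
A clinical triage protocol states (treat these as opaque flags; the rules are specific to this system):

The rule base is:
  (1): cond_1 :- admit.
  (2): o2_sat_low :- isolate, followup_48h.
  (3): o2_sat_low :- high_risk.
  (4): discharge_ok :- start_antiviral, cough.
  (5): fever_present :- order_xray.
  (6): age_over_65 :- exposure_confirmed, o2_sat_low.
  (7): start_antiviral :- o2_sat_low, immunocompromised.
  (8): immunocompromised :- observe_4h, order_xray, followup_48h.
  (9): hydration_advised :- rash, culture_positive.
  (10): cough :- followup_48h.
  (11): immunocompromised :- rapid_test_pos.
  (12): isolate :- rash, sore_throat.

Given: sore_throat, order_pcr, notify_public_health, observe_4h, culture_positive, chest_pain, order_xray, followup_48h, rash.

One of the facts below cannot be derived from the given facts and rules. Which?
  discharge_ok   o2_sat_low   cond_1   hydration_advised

Round 1 — (5), (8), (9), (10), (12), derive fever_present, immunocompromised, hydration_advised, cough, isolate.
Round 2 — (2), derive o2_sat_low.
Round 3 — (7), derive start_antiviral.
Round 4 — (4), derive discharge_ok.
Derived: discharge_ok (round 4), o2_sat_low (round 2), hydration_advised (round 1). cond_1 never appears in any round.

cond_1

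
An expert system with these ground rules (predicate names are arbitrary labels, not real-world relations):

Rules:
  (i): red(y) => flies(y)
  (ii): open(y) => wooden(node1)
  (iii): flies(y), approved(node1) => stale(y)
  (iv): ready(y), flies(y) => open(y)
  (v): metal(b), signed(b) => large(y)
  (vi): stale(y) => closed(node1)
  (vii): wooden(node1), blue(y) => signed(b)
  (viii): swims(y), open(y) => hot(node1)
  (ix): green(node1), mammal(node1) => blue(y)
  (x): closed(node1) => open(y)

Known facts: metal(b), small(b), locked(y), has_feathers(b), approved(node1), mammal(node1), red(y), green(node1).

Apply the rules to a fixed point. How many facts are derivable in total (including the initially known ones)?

16

Round 1: (i) [red(y) => flies(y)]; (ix) [green(node1), mammal(node1) => blue(y)]. New: flies(y), blue(y).
Round 2: (iii) [flies(y), approved(node1) => stale(y)]. New: stale(y).
Round 3: (vi) [stale(y) => closed(node1)]. New: closed(node1).
Round 4: (x) [closed(node1) => open(y)]. New: open(y).
Round 5: (ii) [open(y) => wooden(node1)]. New: wooden(node1).
Round 6: (vii) [wooden(node1), blue(y) => signed(b)]. New: signed(b).
Round 7: (v) [metal(b), signed(b) => large(y)]. New: large(y).
Closure: {approved(node1), blue(y), closed(node1), flies(y), green(node1), has_feathers(b), large(y), locked(y), mammal(node1), metal(b), open(y), red(y), signed(b), small(b), stale(y), wooden(node1)} — 16 facts.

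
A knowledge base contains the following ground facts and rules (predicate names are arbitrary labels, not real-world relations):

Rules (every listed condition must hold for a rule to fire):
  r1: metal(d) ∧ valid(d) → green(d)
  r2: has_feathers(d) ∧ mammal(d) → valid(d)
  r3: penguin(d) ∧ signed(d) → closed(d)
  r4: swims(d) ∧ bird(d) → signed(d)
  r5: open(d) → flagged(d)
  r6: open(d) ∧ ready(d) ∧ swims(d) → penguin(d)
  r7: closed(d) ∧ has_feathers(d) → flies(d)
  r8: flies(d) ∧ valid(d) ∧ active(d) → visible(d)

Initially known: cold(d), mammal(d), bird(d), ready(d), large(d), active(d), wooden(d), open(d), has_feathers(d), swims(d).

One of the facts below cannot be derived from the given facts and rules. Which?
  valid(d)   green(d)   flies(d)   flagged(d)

Round 1: r2 [has_feathers(d) ∧ mammal(d) → valid(d)]; r4 [swims(d) ∧ bird(d) → signed(d)]; r5 [open(d) → flagged(d)]; r6 [open(d) ∧ ready(d) ∧ swims(d) → penguin(d)]. New: valid(d), signed(d), flagged(d), penguin(d).
Round 2: r3 [penguin(d) ∧ signed(d) → closed(d)]. New: closed(d).
Round 3: r7 [closed(d) ∧ has_feathers(d) → flies(d)]. New: flies(d).
Round 4: r8 [flies(d) ∧ valid(d) ∧ active(d) → visible(d)]. New: visible(d).
Derived: flies(d) (round 3), flagged(d) (round 1), valid(d) (round 1). green(d) never appears in any round.

green(d)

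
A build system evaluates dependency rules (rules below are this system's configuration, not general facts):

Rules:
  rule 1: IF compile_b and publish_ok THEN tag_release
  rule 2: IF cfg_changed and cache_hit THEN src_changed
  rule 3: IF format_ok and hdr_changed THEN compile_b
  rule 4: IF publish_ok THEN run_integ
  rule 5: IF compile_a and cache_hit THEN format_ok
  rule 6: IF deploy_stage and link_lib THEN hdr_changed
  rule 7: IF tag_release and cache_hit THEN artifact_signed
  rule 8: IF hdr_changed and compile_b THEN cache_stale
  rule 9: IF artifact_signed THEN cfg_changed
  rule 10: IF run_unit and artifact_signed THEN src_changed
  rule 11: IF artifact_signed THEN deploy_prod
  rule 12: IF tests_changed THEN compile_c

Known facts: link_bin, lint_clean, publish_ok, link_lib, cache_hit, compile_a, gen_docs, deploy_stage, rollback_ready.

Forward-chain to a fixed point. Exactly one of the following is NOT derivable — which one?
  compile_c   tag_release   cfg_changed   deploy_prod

Round 1: rule 4 [IF publish_ok THEN run_integ]; rule 5 [IF compile_a and cache_hit THEN format_ok]; rule 6 [IF deploy_stage and link_lib THEN hdr_changed]. New: run_integ, format_ok, hdr_changed.
Round 2: rule 3 [IF format_ok and hdr_changed THEN compile_b]. New: compile_b.
Round 3: rule 1 [IF compile_b and publish_ok THEN tag_release]; rule 8 [IF hdr_changed and compile_b THEN cache_stale]. New: tag_release, cache_stale.
Round 4: rule 7 [IF tag_release and cache_hit THEN artifact_signed]. New: artifact_signed.
Round 5: rule 9 [IF artifact_signed THEN cfg_changed]; rule 11 [IF artifact_signed THEN deploy_prod]. New: cfg_changed, deploy_prod.
Round 6: rule 2 [IF cfg_changed and cache_hit THEN src_changed]. New: src_changed.
Derived: tag_release (round 3), cfg_changed (round 5), deploy_prod (round 5). compile_c never appears in any round.

compile_c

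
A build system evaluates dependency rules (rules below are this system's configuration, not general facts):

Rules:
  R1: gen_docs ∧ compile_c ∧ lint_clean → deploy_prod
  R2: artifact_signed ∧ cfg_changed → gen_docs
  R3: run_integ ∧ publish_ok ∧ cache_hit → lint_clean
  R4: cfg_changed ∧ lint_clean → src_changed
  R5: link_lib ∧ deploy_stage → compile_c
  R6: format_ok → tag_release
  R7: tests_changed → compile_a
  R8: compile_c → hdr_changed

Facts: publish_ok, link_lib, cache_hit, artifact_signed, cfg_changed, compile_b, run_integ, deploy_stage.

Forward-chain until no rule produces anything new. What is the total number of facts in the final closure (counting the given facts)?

14

Round 1 — R2, R3, R5, derive gen_docs, lint_clean, compile_c.
Round 2 — R1, R4, R8, derive deploy_prod, src_changed, hdr_changed.
Closure: {artifact_signed, cache_hit, cfg_changed, compile_b, compile_c, deploy_prod, deploy_stage, gen_docs, hdr_changed, link_lib, lint_clean, publish_ok, run_integ, src_changed} — 14 facts.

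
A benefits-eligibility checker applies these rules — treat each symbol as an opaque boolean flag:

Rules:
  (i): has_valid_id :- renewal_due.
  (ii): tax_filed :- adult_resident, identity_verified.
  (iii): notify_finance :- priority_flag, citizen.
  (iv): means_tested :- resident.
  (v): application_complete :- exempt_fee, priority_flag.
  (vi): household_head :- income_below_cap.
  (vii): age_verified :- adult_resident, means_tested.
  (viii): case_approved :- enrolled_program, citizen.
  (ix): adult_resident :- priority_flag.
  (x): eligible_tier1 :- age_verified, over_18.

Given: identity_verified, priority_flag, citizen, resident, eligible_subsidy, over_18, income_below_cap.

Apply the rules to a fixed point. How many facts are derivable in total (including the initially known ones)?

Round 1 — (iii), (iv), (vi), (ix), derive notify_finance, means_tested, household_head, adult_resident.
Round 2 — (ii), (vii), derive tax_filed, age_verified.
Round 3 — (x), derive eligible_tier1.
Closure: {adult_resident, age_verified, citizen, eligible_subsidy, eligible_tier1, household_head, identity_verified, income_below_cap, means_tested, notify_finance, over_18, priority_flag, resident, tax_filed} — 14 facts.

14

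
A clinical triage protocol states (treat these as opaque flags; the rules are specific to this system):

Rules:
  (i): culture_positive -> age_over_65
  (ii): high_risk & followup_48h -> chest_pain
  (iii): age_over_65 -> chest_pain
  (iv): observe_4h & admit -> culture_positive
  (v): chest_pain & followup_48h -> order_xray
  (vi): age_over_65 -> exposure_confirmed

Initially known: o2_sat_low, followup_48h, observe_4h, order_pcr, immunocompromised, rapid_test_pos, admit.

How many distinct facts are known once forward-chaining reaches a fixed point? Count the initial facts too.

Round 1 fires (iv), giving culture_positive.
Round 2 fires (i), giving age_over_65.
Round 3 fires (iii), (vi), giving chest_pain, exposure_confirmed.
Round 4 fires (v), giving order_xray.
Closure: {admit, age_over_65, chest_pain, culture_positive, exposure_confirmed, followup_48h, immunocompromised, o2_sat_low, observe_4h, order_pcr, order_xray, rapid_test_pos} — 12 facts.

12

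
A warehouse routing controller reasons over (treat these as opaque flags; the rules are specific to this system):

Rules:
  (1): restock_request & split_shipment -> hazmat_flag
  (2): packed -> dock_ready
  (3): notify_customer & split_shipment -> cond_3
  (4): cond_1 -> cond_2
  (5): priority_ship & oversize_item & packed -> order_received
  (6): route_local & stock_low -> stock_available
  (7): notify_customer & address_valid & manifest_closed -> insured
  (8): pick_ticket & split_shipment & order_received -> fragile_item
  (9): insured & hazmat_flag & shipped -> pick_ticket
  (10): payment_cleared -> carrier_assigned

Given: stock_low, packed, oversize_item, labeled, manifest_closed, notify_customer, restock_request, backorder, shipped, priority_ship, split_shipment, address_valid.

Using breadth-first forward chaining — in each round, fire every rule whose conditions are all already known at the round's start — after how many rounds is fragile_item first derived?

3

[1] (1) [restock_request & split_shipment -> hazmat_flag]; (2) [packed -> dock_ready]; (3) [notify_customer & split_shipment -> cond_3]; (5) [priority_ship & oversize_item & packed -> order_received]; (7) [notify_customer & address_valid & manifest_closed -> insured]. ⇒ new: hazmat_flag, dock_ready, cond_3, order_received, insured.
[2] (9) [insured & hazmat_flag & shipped -> pick_ticket]. ⇒ new: pick_ticket.
[3] (8) [pick_ticket & split_shipment & order_received -> fragile_item]. ⇒ new: fragile_item.
fragile_item first appears in round 3.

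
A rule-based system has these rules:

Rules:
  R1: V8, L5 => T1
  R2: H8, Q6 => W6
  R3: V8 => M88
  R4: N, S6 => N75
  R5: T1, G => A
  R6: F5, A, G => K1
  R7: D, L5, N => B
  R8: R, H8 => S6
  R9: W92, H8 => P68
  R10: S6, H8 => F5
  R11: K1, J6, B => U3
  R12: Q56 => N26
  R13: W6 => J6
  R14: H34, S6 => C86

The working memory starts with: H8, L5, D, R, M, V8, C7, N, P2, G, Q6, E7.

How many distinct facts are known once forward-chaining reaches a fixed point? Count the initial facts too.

[1] R1 [V8, L5 => T1]; R2 [H8, Q6 => W6]; R3 [V8 => M88]; R7 [D, L5, N => B]; R8 [R, H8 => S6]. ⇒ new: T1, W6, M88, B, S6.
[2] R4 [N, S6 => N75]; R5 [T1, G => A]; R10 [S6, H8 => F5]; R13 [W6 => J6]. ⇒ new: N75, A, F5, J6.
[3] R6 [F5, A, G => K1]. ⇒ new: K1.
[4] R11 [K1, J6, B => U3]. ⇒ new: U3.
Closure: {A, B, C7, D, E7, F5, G, H8, J6, K1, L5, M, M88, N, N75, P2, Q6, R, S6, T1, U3, V8, W6} — 23 facts.

23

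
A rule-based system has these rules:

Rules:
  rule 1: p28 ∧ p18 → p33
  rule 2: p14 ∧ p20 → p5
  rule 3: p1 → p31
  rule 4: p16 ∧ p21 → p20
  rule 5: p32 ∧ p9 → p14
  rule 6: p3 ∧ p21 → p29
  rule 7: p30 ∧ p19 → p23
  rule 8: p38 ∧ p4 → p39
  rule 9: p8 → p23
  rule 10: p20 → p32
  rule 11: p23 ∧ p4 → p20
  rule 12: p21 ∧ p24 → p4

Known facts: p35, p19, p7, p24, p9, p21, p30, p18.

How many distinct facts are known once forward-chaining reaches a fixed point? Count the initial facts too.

14

Round 1: rule 7 [p30 ∧ p19 → p23]; rule 12 [p21 ∧ p24 → p4]. New: p23, p4.
Round 2: rule 11 [p23 ∧ p4 → p20]. New: p20.
Round 3: rule 10 [p20 → p32]. New: p32.
Round 4: rule 5 [p32 ∧ p9 → p14]. New: p14.
Round 5: rule 2 [p14 ∧ p20 → p5]. New: p5.
Closure: {p14, p18, p19, p20, p21, p23, p24, p30, p32, p35, p4, p5, p7, p9} — 14 facts.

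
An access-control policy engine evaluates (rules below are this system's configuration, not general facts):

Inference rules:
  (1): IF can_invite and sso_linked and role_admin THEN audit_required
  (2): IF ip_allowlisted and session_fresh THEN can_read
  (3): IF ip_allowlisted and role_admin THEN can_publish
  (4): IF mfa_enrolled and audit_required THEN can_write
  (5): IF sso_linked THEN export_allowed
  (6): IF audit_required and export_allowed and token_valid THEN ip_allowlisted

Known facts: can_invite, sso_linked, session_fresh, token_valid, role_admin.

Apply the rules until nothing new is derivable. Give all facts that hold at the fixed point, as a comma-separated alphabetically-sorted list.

audit_required, can_invite, can_publish, can_read, export_allowed, ip_allowlisted, role_admin, session_fresh, sso_linked, token_valid

Round 1: (1) [IF can_invite and sso_linked and role_admin THEN audit_required]; (5) [IF sso_linked THEN export_allowed]. New: audit_required, export_allowed.
Round 2: (6) [IF audit_required and export_allowed and token_valid THEN ip_allowlisted]. New: ip_allowlisted.
Round 3: (2) [IF ip_allowlisted and session_fresh THEN can_read]; (3) [IF ip_allowlisted and role_admin THEN can_publish]. New: can_read, can_publish.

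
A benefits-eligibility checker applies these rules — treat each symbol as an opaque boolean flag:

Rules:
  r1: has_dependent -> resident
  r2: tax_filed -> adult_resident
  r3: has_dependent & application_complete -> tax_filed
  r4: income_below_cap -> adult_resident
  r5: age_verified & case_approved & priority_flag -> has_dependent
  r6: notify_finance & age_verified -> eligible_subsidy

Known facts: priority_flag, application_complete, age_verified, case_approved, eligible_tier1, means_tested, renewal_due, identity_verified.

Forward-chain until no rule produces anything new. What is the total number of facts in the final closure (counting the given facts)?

12

Round 1: r5 [age_verified & case_approved & priority_flag -> has_dependent]. Adds has_dependent.
Round 2: r1 [has_dependent -> resident]; r3 [has_dependent & application_complete -> tax_filed]. Adds resident, tax_filed.
Round 3: r2 [tax_filed -> adult_resident]. Adds adult_resident.
Closure: {adult_resident, age_verified, application_complete, case_approved, eligible_tier1, has_dependent, identity_verified, means_tested, priority_flag, renewal_due, resident, tax_filed} — 12 facts.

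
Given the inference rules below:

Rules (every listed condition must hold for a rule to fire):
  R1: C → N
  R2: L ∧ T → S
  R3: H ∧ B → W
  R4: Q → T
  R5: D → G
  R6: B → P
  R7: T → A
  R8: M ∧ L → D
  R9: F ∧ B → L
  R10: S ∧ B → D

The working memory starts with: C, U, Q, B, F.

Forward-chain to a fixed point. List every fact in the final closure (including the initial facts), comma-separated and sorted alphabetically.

A, B, C, D, F, G, L, N, P, Q, S, T, U

Round 1 fires R1, R4, R6, R9, giving N, T, P, L.
Round 2 fires R2, R7, giving S, A.
Round 3 fires R10, giving D.
Round 4 fires R5, giving G.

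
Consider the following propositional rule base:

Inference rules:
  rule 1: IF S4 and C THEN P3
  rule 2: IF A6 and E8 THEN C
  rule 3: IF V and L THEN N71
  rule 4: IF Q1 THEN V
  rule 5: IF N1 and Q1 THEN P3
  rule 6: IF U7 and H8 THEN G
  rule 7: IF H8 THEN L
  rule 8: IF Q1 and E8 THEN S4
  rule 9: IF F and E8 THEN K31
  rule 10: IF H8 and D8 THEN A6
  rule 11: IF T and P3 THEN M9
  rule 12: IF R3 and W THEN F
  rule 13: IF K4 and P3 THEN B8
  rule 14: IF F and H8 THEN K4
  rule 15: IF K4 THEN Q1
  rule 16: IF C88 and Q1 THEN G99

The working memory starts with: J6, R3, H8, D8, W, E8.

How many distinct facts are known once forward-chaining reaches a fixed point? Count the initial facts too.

Round 1: rule 7 [IF H8 THEN L]; rule 10 [IF H8 and D8 THEN A6]; rule 12 [IF R3 and W THEN F]. Adds L, A6, F.
Round 2: rule 2 [IF A6 and E8 THEN C]; rule 9 [IF F and E8 THEN K31]; rule 14 [IF F and H8 THEN K4]. Adds C, K31, K4.
Round 3: rule 15 [IF K4 THEN Q1]. Adds Q1.
Round 4: rule 4 [IF Q1 THEN V]; rule 8 [IF Q1 and E8 THEN S4]. Adds V, S4.
Round 5: rule 1 [IF S4 and C THEN P3]; rule 3 [IF V and L THEN N71]. Adds P3, N71.
Round 6: rule 13 [IF K4 and P3 THEN B8]. Adds B8.
Closure: {A6, B8, C, D8, E8, F, H8, J6, K31, K4, L, N71, P3, Q1, R3, S4, V, W} — 18 facts.

18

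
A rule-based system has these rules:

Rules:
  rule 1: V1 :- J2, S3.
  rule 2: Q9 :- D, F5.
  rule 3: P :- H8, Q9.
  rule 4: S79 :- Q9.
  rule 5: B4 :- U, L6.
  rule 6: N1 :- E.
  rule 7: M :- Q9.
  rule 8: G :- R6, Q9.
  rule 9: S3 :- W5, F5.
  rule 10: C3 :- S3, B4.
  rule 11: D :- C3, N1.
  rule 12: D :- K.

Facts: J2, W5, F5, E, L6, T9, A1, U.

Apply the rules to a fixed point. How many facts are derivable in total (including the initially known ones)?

17

Round 1 — rule 5, rule 6, rule 9, derive B4, N1, S3.
Round 2 — rule 1, rule 10, derive V1, C3.
Round 3 — rule 11, derive D.
Round 4 — rule 2, derive Q9.
Round 5 — rule 4, rule 7, derive S79, M.
Closure: {A1, B4, C3, D, E, F5, J2, L6, M, N1, Q9, S3, S79, T9, U, V1, W5} — 17 facts.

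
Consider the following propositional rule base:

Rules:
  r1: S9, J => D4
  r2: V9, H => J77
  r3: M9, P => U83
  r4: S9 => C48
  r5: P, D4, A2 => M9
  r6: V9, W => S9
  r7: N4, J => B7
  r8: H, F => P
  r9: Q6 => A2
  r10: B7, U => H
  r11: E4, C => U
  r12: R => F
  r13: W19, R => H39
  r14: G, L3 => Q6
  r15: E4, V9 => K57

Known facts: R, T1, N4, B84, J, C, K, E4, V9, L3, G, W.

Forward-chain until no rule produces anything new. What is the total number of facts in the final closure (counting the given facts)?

26

[1] r6 [V9, W => S9]; r7 [N4, J => B7]; r11 [E4, C => U]; r12 [R => F]; r14 [G, L3 => Q6]; r15 [E4, V9 => K57]. ⇒ new: S9, B7, U, F, Q6, K57.
[2] r1 [S9, J => D4]; r4 [S9 => C48]; r9 [Q6 => A2]; r10 [B7, U => H]. ⇒ new: D4, C48, A2, H.
[3] r2 [V9, H => J77]; r8 [H, F => P]. ⇒ new: J77, P.
[4] r5 [P, D4, A2 => M9]. ⇒ new: M9.
[5] r3 [M9, P => U83]. ⇒ new: U83.
Closure: {A2, B7, B84, C, C48, D4, E4, F, G, H, J, J77, K, K57, L3, M9, N4, P, Q6, R, S9, T1, U, U83, V9, W} — 26 facts.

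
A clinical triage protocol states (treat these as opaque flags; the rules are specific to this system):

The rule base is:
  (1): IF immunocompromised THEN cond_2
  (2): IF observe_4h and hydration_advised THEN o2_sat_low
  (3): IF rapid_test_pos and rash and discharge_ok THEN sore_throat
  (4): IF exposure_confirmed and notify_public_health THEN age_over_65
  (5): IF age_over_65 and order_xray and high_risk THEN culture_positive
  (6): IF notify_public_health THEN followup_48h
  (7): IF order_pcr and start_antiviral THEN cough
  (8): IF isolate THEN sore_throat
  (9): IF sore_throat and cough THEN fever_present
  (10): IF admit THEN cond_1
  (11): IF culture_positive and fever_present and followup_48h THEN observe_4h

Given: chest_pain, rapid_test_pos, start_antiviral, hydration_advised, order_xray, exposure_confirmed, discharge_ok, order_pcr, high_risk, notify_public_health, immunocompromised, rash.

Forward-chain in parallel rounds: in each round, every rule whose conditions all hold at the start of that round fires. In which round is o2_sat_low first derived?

Round 1 fires (1), (3), (4), (6), (7), giving cond_2, sore_throat, age_over_65, followup_48h, cough.
Round 2 fires (5), (9), giving culture_positive, fever_present.
Round 3 fires (11), giving observe_4h.
Round 4 fires (2), giving o2_sat_low.
o2_sat_low first appears in round 4.

4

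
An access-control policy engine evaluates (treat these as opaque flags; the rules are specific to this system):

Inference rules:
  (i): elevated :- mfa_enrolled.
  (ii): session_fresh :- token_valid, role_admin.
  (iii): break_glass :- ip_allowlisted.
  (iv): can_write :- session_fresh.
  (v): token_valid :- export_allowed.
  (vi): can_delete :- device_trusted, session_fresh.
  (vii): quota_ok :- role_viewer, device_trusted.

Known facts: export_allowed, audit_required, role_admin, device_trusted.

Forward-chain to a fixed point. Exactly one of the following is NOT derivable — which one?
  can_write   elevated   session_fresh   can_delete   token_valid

Round 1 fires (v), giving token_valid.
Round 2 fires (ii), giving session_fresh.
Round 3 fires (iv), (vi), giving can_write, can_delete.
Derived: can_write (round 3), can_delete (round 3), session_fresh (round 2), token_valid (round 1). elevated never appears in any round.

elevated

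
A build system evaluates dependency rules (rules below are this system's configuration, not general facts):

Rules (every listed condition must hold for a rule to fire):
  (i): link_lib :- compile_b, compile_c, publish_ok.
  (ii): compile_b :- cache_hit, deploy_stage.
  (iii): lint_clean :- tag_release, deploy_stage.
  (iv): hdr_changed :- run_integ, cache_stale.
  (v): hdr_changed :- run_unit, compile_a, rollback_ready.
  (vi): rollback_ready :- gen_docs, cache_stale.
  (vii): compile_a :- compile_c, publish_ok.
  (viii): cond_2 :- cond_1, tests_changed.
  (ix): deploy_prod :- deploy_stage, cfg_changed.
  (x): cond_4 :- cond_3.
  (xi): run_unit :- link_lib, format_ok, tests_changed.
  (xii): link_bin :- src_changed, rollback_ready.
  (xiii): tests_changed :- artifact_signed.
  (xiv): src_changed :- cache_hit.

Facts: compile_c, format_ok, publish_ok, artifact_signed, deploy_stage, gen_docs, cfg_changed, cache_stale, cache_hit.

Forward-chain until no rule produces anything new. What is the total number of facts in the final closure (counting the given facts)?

Round 1 — (ii), (vi), (vii), (ix), (xiii), (xiv), derive compile_b, rollback_ready, compile_a, deploy_prod, tests_changed, src_changed.
Round 2 — (i), (xii), derive link_lib, link_bin.
Round 3 — (xi), derive run_unit.
Round 4 — (v), derive hdr_changed.
Closure: {artifact_signed, cache_hit, cache_stale, cfg_changed, compile_a, compile_b, compile_c, deploy_prod, deploy_stage, format_ok, gen_docs, hdr_changed, link_bin, link_lib, publish_ok, rollback_ready, run_unit, src_changed, tests_changed} — 19 facts.

19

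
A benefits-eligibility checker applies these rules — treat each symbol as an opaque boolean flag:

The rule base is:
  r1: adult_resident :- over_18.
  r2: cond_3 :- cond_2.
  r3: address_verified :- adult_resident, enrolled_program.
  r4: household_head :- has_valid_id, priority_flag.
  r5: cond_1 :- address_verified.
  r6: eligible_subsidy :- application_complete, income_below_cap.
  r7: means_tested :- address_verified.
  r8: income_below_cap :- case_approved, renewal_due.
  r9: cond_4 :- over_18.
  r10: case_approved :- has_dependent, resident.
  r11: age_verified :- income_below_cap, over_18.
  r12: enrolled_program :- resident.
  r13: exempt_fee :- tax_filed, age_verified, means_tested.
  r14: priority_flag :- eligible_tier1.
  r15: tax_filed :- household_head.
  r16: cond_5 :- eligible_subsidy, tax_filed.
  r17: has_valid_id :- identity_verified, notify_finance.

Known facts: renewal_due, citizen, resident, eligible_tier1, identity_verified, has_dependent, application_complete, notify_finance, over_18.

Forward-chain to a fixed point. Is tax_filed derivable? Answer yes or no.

Round 1 fires r1, r9, r10, r12, r14, r17, giving adult_resident, cond_4, case_approved, enrolled_program, priority_flag, has_valid_id.
Round 2 fires r3, r4, r8, giving address_verified, household_head, income_below_cap.
Round 3 fires r5, r6, r7, r11, r15, giving cond_1, eligible_subsidy, means_tested, age_verified, tax_filed.
Round 4 fires r13, r16, giving exempt_fee, cond_5.
tax_filed appears in round 3, so it is derivable.

yes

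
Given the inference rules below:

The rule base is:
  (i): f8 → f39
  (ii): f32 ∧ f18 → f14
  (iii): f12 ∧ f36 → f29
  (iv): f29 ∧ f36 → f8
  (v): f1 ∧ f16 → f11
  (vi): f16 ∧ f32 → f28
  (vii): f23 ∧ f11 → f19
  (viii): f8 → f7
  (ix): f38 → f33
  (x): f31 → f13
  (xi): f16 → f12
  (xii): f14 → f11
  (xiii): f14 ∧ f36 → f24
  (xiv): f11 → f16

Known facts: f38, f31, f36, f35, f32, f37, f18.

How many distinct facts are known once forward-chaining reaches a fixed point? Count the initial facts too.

Round 1: (ii) [f32 ∧ f18 → f14]; (ix) [f38 → f33]; (x) [f31 → f13]. New: f14, f33, f13.
Round 2: (xii) [f14 → f11]; (xiii) [f14 ∧ f36 → f24]. New: f11, f24.
Round 3: (xiv) [f11 → f16]. New: f16.
Round 4: (vi) [f16 ∧ f32 → f28]; (xi) [f16 → f12]. New: f28, f12.
Round 5: (iii) [f12 ∧ f36 → f29]. New: f29.
Round 6: (iv) [f29 ∧ f36 → f8]. New: f8.
Round 7: (i) [f8 → f39]; (viii) [f8 → f7]. New: f39, f7.
Closure: {f11, f12, f13, f14, f16, f18, f24, f28, f29, f31, f32, f33, f35, f36, f37, f38, f39, f7, f8} — 19 facts.

19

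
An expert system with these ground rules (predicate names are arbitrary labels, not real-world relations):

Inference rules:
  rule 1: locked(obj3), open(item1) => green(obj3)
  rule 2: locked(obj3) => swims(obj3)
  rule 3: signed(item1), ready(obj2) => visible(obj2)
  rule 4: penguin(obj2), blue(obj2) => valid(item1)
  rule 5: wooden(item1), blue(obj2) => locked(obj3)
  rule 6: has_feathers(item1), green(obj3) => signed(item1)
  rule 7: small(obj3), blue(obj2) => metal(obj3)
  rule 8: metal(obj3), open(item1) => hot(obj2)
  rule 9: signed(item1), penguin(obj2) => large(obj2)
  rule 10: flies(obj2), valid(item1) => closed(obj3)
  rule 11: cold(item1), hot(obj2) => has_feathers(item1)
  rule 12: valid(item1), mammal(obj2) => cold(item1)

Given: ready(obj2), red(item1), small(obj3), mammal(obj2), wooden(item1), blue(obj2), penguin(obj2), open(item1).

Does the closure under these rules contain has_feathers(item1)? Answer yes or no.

Round 1: rule 4 [penguin(obj2), blue(obj2) => valid(item1)]; rule 5 [wooden(item1), blue(obj2) => locked(obj3)]; rule 7 [small(obj3), blue(obj2) => metal(obj3)]. New: valid(item1), locked(obj3), metal(obj3).
Round 2: rule 1 [locked(obj3), open(item1) => green(obj3)]; rule 2 [locked(obj3) => swims(obj3)]; rule 8 [metal(obj3), open(item1) => hot(obj2)]; rule 12 [valid(item1), mammal(obj2) => cold(item1)]. New: green(obj3), swims(obj3), hot(obj2), cold(item1).
Round 3: rule 11 [cold(item1), hot(obj2) => has_feathers(item1)]. New: has_feathers(item1).
Round 4: rule 6 [has_feathers(item1), green(obj3) => signed(item1)]. New: signed(item1).
Round 5: rule 3 [signed(item1), ready(obj2) => visible(obj2)]; rule 9 [signed(item1), penguin(obj2) => large(obj2)]. New: visible(obj2), large(obj2).
has_feathers(item1) appears in round 3, so it is derivable.

yes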